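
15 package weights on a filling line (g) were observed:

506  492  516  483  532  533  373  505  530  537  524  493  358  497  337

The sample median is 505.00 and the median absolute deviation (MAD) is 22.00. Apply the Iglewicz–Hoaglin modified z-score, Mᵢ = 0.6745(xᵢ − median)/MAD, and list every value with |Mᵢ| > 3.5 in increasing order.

337, 358, 373

|Mᵢ| > 3.5 ⇔ |xᵢ − 505.00| > 3.5·22.00/0.6745 = 114.16.
So outliers lie outside [390.84, 619.16].
337: M = -5.15 → outlier.
358: M = -4.51 → outlier.
373: M = -4.05 → outlier.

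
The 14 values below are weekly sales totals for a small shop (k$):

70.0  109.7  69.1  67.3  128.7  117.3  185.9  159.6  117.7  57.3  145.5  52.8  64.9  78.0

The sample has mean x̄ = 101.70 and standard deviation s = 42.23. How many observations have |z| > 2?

0

Cutoffs: x̄ ± 2s = [17.24, 186.16].
Every value lies within the cutoffs.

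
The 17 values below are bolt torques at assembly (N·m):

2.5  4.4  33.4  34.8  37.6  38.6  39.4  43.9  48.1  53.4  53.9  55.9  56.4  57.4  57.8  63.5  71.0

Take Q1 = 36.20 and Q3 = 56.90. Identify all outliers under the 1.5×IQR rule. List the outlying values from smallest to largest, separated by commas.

IQR = Q3 − Q1 = 56.90 − 36.20 = 20.70.
Lower fence = Q1 − 1.5·IQR = 36.20 − 31.05 = 5.15.
Upper fence = Q3 + 1.5·IQR = 56.90 + 31.05 = 87.95.
2.5 < 5.15 → outlier.
4.4 < 5.15 → outlier.
All remaining values lie within [5.15, 87.95].

2.5, 4.4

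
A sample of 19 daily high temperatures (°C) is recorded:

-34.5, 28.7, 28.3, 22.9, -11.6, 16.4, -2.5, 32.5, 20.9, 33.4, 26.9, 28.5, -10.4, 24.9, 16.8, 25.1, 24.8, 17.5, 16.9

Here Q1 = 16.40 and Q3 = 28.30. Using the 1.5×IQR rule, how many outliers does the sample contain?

IQR = 11.90; fences at 16.40 − 17.85 = -1.45 and 28.30 + 17.85 = 46.15.
Outside the cutoffs: -34.5, -11.6, -10.4, -2.5.

4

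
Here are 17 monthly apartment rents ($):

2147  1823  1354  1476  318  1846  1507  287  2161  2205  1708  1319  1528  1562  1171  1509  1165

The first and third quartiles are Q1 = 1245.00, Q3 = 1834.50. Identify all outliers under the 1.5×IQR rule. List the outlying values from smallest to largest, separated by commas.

287, 318

IQR = Q3 − Q1 = 1834.50 − 1245.00 = 589.50.
Lower fence = Q1 − 1.5·IQR = 1245.00 − 884.25 = 360.75.
Upper fence = Q3 + 1.5·IQR = 1834.50 + 884.25 = 2718.75.
287 < 360.75 → outlier.
318 < 360.75 → outlier.
All remaining values lie within [360.75, 2718.75].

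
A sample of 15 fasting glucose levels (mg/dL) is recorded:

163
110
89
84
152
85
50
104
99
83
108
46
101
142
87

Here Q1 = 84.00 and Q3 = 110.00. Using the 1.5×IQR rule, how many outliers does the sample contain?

IQR = 26.00; fences at 84.00 − 39.00 = 45.00 and 110.00 + 39.00 = 149.00.
Outside the cutoffs: 152, 163.

2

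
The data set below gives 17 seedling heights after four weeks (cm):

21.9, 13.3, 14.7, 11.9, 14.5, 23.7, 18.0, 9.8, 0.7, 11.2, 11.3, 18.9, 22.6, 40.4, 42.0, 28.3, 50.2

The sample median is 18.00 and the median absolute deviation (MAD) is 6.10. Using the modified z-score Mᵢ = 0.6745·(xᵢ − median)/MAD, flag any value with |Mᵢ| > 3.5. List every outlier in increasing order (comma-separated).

|Mᵢ| > 3.5 ⇔ |xᵢ − 18.00| > 3.5·6.10/0.6745 = 31.65.
So outliers lie outside [-13.65, 49.65].
50.2: M = 3.56 → outlier.

50.2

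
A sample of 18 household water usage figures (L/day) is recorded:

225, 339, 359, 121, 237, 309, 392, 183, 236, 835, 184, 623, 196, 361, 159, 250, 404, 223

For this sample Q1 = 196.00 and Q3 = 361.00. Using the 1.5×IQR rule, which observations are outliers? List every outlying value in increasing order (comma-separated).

IQR = Q3 − Q1 = 361.00 − 196.00 = 165.00.
Lower fence = Q1 − 1.5·IQR = 196.00 − 247.50 = -51.50.
Upper fence = Q3 + 1.5·IQR = 361.00 + 247.50 = 608.50.
623 > 608.50 → outlier.
835 > 608.50 → outlier.
All remaining values lie within [-51.50, 608.50].

623, 835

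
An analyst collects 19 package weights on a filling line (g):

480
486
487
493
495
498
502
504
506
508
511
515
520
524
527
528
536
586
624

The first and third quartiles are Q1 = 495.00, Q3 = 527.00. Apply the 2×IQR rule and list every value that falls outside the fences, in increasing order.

624

IQR = Q3 − Q1 = 527.00 − 495.00 = 32.00.
Lower fence = Q1 − 2·IQR = 495.00 − 64.00 = 431.00.
Upper fence = Q3 + 2·IQR = 527.00 + 64.00 = 591.00.
624 > 591.00 → outlier.
All remaining values lie within [431.00, 591.00].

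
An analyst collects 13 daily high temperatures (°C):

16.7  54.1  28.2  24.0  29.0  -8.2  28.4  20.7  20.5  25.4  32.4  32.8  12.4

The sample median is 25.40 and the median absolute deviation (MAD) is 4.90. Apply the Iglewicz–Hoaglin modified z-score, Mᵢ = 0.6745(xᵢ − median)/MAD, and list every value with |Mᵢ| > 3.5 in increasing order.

|Mᵢ| > 3.5 ⇔ |xᵢ − 25.40| > 3.5·4.90/0.6745 = 25.43.
So outliers lie outside [-0.03, 50.83].
-8.2: M = -4.63 → outlier.
54.1: M = 3.95 → outlier.

-8.2, 54.1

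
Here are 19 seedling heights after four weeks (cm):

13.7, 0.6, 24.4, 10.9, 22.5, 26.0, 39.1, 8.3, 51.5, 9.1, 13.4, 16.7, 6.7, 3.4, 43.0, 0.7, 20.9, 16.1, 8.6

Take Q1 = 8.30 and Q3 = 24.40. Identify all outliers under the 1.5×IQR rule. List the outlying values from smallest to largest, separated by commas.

IQR = Q3 − Q1 = 24.40 − 8.30 = 16.10.
Lower fence = Q1 − 1.5·IQR = 8.30 − 24.15 = -15.85.
Upper fence = Q3 + 1.5·IQR = 24.40 + 24.15 = 48.55.
51.5 > 48.55 → outlier.
All remaining values lie within [-15.85, 48.55].

51.5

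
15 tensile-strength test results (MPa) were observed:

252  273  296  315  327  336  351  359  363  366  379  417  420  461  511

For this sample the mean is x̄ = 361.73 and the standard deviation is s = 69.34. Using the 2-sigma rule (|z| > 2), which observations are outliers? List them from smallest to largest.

511

Cutoffs at x̄ ± 2s: 361.73 ± 2·69.34 = [223.05, 500.41].
511: z = 2.15, |z| > 2 → outlier.
Every other value lies within [223.05, 500.41].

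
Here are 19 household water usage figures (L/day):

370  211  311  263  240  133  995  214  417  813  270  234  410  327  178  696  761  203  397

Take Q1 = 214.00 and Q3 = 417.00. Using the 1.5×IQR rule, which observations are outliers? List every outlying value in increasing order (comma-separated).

IQR = Q3 − Q1 = 417.00 − 214.00 = 203.00.
Lower fence = Q1 − 1.5·IQR = 214.00 − 304.50 = -90.50.
Upper fence = Q3 + 1.5·IQR = 417.00 + 304.50 = 721.50.
761 > 721.50 → outlier.
813 > 721.50 → outlier.
995 > 721.50 → outlier.
All remaining values lie within [-90.50, 721.50].

761, 813, 995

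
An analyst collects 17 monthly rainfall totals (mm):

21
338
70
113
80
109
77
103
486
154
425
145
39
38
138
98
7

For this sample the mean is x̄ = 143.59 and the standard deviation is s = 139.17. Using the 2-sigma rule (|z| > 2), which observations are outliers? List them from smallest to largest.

425, 486

Cutoffs at x̄ ± 2s: 143.59 ± 2·139.17 = [-134.75, 421.93].
425: z = 2.02, |z| > 2 → outlier.
486: z = 2.46, |z| > 2 → outlier.
Every other value lies within [-134.75, 421.93].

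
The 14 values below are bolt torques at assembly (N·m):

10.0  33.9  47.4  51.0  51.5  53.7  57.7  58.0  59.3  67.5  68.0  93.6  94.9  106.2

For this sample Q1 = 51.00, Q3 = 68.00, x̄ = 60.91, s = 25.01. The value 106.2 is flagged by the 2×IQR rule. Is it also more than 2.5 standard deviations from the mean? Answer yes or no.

no

z = (106.2 − 60.91) / 25.01 = 1.81.
|z| = 1.81 ≤ 2.5.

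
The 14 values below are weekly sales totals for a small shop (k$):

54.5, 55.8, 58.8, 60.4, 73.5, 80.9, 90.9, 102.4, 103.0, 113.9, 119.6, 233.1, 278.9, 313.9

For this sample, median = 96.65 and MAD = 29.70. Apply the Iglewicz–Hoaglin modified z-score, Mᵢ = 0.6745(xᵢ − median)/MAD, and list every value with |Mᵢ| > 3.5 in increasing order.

278.9, 313.9

|Mᵢ| > 3.5 ⇔ |xᵢ − 96.65| > 3.5·29.70/0.6745 = 154.11.
So outliers lie outside [-57.46, 250.76].
278.9: M = 4.14 → outlier.
313.9: M = 4.93 → outlier.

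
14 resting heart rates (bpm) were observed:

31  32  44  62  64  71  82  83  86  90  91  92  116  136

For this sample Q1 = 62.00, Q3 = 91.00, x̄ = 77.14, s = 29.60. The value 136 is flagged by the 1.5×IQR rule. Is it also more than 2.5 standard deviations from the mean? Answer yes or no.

z = (136 − 77.14) / 29.60 = 1.99.
|z| = 1.99 ≤ 2.5.

no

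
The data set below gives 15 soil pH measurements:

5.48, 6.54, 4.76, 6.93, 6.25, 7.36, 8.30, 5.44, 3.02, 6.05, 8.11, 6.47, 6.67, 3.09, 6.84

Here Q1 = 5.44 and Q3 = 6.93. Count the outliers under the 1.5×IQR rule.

2

IQR = 1.49; fences at 5.44 − 2.235 = 3.205 and 6.93 + 2.235 = 9.165.
Outside the cutoffs: 3.02, 3.09.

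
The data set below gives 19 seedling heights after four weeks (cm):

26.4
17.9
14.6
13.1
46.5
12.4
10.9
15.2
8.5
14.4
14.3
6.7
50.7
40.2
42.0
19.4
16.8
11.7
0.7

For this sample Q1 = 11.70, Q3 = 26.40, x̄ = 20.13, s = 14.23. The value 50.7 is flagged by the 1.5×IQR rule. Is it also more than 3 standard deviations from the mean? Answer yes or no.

no

z = (50.7 − 20.13) / 14.23 = 2.15.
|z| = 2.15 ≤ 3.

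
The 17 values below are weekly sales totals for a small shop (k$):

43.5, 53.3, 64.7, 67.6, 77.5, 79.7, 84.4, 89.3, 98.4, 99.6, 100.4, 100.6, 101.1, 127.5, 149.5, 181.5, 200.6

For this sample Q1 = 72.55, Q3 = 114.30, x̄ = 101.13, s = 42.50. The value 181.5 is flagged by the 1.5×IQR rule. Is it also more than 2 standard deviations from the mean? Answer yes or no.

no

z = (181.5 − 101.13) / 42.50 = 1.89.
|z| = 1.89 ≤ 2.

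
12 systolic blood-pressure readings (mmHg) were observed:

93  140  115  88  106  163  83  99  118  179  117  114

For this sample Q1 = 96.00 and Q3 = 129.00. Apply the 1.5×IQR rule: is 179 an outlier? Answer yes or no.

IQR = Q3 − Q1 = 129.00 − 96.00 = 33.00.
Lower fence = Q1 − 1.5·IQR = 96.00 − 49.50 = 46.50.
Upper fence = Q3 + 1.5·IQR = 129.00 + 49.50 = 178.50.
179 lies above the upper fence.

yes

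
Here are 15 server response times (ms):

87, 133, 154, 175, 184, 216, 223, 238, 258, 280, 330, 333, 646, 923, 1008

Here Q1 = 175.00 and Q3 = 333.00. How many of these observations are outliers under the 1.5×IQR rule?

3

IQR = 158.00; fences at 175.00 − 237.00 = -62.00 and 333.00 + 237.00 = 570.00.
Outside the cutoffs: 646, 923, 1008.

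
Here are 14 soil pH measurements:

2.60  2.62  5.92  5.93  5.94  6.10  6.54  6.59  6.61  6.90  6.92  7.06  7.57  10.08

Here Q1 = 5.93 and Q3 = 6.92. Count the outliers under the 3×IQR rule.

IQR = 0.99; fences at 5.93 − 2.97 = 2.96 and 6.92 + 2.97 = 9.89.
Outside the cutoffs: 2.60, 2.62, 10.08.

3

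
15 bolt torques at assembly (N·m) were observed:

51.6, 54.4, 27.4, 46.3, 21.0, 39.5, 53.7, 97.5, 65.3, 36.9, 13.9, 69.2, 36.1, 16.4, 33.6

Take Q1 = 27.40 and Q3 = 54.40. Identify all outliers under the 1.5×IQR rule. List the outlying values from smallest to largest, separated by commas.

97.5

IQR = Q3 − Q1 = 54.40 − 27.40 = 27.00.
Lower fence = Q1 − 1.5·IQR = 27.40 − 40.50 = -13.10.
Upper fence = Q3 + 1.5·IQR = 54.40 + 40.50 = 94.90.
97.5 > 94.90 → outlier.
All remaining values lie within [-13.10, 94.90].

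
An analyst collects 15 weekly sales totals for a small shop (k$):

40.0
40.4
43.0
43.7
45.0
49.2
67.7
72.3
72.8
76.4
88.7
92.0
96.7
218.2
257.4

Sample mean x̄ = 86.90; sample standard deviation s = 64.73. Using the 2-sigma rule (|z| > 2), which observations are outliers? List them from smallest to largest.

Cutoffs at x̄ ± 2s: 86.90 ± 2·64.73 = [-42.56, 216.36].
218.2: z = 2.03, |z| > 2 → outlier.
257.4: z = 2.63, |z| > 2 → outlier.
Every other value lies within [-42.56, 216.36].

218.2, 257.4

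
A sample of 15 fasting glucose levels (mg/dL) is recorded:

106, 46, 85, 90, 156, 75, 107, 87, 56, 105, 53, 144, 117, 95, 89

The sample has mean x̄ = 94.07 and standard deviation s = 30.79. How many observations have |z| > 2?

Cutoffs: x̄ ± 2s = [32.49, 155.65].
Outside the cutoffs: 156.

1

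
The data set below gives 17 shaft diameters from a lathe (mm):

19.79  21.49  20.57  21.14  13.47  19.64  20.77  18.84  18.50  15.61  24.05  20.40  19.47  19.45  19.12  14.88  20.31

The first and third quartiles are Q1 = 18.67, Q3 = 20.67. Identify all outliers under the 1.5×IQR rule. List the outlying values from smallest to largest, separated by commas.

13.47, 14.88, 15.61, 24.05

IQR = Q3 − Q1 = 20.67 − 18.67 = 2.00.
Lower fence = Q1 − 1.5·IQR = 18.67 − 3.00 = 15.67.
Upper fence = Q3 + 1.5·IQR = 20.67 + 3.00 = 23.67.
13.47 < 15.67 → outlier.
14.88 < 15.67 → outlier.
15.61 < 15.67 → outlier.
24.05 > 23.67 → outlier.
All remaining values lie within [15.67, 23.67].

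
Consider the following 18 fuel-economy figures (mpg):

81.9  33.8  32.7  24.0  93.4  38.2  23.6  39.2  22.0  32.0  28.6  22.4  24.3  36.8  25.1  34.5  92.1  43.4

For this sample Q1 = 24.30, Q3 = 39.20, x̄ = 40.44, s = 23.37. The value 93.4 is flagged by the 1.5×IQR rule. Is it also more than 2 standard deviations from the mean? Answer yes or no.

yes

z = (93.4 − 40.44) / 23.37 = 2.27.
|z| = 2.27 > 2.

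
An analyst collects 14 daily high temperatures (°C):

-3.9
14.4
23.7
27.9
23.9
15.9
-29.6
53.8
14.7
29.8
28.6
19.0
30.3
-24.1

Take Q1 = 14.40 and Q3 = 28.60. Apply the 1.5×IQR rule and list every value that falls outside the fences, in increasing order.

IQR = Q3 − Q1 = 28.60 − 14.40 = 14.20.
Lower fence = Q1 − 1.5·IQR = 14.40 − 21.30 = -6.90.
Upper fence = Q3 + 1.5·IQR = 28.60 + 21.30 = 49.90.
-29.6 < -6.90 → outlier.
-24.1 < -6.90 → outlier.
53.8 > 49.90 → outlier.
All remaining values lie within [-6.90, 49.90].

-29.6, -24.1, 53.8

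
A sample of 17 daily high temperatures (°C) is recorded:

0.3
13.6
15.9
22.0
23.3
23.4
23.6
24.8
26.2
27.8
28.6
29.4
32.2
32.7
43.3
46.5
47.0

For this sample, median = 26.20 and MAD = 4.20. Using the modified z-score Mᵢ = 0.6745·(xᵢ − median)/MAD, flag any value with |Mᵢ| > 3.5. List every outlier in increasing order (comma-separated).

|Mᵢ| > 3.5 ⇔ |xᵢ − 26.20| > 3.5·4.20/0.6745 = 21.79.
So outliers lie outside [4.41, 47.99].
0.3: M = -4.16 → outlier.

0.3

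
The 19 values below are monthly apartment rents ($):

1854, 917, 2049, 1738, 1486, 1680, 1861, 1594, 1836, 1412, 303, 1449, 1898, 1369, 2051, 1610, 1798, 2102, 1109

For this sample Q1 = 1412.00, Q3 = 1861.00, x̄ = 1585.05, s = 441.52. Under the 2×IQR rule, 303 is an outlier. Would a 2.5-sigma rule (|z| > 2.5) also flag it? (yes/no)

z = (303 − 1585.05) / 441.52 = -2.90.
|z| = 2.90 > 2.5.

yes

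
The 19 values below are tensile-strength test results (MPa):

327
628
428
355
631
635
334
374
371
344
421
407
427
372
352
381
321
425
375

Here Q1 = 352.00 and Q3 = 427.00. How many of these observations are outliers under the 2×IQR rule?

IQR = 75.00; fences at 352.00 − 150.00 = 202.00 and 427.00 + 150.00 = 577.00.
Outside the cutoffs: 628, 631, 635.

3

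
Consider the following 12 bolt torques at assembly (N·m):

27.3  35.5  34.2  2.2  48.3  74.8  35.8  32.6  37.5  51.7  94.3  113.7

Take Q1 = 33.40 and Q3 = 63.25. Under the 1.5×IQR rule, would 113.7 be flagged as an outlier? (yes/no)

IQR = Q3 − Q1 = 63.25 − 33.40 = 29.85.
Lower fence = Q1 − 1.5·IQR = 33.40 − 44.775 = -11.375.
Upper fence = Q3 + 1.5·IQR = 63.25 + 44.775 = 108.025.
113.7 lies above the upper fence.

yes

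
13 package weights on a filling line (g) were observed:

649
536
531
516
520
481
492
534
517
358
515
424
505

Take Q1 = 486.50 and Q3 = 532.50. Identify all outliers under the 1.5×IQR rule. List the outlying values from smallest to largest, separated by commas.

IQR = Q3 − Q1 = 532.50 − 486.50 = 46.00.
Lower fence = Q1 − 1.5·IQR = 486.50 − 69.00 = 417.50.
Upper fence = Q3 + 1.5·IQR = 532.50 + 69.00 = 601.50.
358 < 417.50 → outlier.
649 > 601.50 → outlier.
All remaining values lie within [417.50, 601.50].

358, 649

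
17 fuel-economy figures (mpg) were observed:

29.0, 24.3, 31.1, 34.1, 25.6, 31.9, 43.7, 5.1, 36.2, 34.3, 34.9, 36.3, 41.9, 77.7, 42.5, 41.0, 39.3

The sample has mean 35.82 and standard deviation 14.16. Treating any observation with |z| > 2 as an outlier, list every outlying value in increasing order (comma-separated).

5.1, 77.7

Cutoffs at x̄ ± 2s: 35.82 ± 2·14.16 = [7.50, 64.14].
5.1: z = -2.17, |z| > 2 → outlier.
77.7: z = 2.96, |z| > 2 → outlier.
Every other value lies within [7.50, 64.14].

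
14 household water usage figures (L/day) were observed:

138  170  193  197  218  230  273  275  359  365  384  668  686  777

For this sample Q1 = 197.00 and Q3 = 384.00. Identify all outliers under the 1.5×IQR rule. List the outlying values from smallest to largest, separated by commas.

IQR = Q3 − Q1 = 384.00 − 197.00 = 187.00.
Lower fence = Q1 − 1.5·IQR = 197.00 − 280.50 = -83.50.
Upper fence = Q3 + 1.5·IQR = 384.00 + 280.50 = 664.50.
668 > 664.50 → outlier.
686 > 664.50 → outlier.
777 > 664.50 → outlier.
All remaining values lie within [-83.50, 664.50].

668, 686, 777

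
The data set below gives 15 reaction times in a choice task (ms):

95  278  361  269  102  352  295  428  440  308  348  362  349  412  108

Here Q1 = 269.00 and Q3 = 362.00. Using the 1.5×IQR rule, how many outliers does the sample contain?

3

IQR = 93.00; fences at 269.00 − 139.50 = 129.50 and 362.00 + 139.50 = 501.50.
Outside the cutoffs: 95, 102, 108.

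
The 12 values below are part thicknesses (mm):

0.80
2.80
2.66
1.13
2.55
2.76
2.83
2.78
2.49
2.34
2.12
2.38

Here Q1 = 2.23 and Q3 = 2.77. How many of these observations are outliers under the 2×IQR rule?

2

IQR = 0.54; fences at 2.23 − 1.08 = 1.15 and 2.77 + 1.08 = 3.85.
Outside the cutoffs: 0.80, 1.13.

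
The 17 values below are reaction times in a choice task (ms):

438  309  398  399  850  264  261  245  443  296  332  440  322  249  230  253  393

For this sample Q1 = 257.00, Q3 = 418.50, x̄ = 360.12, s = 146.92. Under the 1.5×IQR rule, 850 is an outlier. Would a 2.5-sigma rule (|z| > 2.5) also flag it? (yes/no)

z = (850 − 360.12) / 146.92 = 3.33.
|z| = 3.33 > 2.5.

yes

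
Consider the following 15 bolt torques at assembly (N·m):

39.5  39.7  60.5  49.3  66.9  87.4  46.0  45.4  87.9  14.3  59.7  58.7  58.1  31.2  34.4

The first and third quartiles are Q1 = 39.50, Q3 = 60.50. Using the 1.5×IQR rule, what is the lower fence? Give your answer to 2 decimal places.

IQR = Q3 − Q1 = 60.50 − 39.50 = 21.00.
Lower fence = Q1 − 1.5·IQR = 39.50 − 31.50 = 8.00.
Upper fence = Q3 + 1.5·IQR = 60.50 + 31.50 = 92.00.

8.00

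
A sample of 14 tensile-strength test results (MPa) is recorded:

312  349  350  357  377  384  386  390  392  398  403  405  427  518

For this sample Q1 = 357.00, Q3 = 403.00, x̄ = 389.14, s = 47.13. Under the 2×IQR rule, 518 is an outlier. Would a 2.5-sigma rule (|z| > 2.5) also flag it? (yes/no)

z = (518 − 389.14) / 47.13 = 2.73.
|z| = 2.73 > 2.5.

yes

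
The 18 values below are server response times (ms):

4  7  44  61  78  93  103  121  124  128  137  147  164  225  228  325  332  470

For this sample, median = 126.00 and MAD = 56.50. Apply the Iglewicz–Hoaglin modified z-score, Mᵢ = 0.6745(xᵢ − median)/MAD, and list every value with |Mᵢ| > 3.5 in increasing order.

|Mᵢ| > 3.5 ⇔ |xᵢ − 126.00| > 3.5·56.50/0.6745 = 293.18.
So outliers lie outside [-167.18, 419.18].
470: M = 4.11 → outlier.

470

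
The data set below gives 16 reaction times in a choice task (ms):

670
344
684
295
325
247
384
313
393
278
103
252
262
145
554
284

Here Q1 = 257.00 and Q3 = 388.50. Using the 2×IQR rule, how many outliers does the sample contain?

2

IQR = 131.50; fences at 257.00 − 263.00 = -6.00 and 388.50 + 263.00 = 651.50.
Outside the cutoffs: 670, 684.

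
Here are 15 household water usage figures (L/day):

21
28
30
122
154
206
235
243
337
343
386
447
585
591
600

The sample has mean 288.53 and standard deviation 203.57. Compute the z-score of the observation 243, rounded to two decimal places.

z = (243 − 288.53) / 203.57 = -0.22.

-0.22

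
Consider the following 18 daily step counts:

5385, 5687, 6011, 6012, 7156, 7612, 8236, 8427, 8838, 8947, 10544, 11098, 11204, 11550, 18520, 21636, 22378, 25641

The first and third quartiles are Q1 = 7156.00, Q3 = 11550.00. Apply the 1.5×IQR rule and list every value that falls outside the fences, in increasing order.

IQR = Q3 − Q1 = 11550.00 − 7156.00 = 4394.00.
Lower fence = Q1 − 1.5·IQR = 7156.00 − 6591.00 = 565.00.
Upper fence = Q3 + 1.5·IQR = 11550.00 + 6591.00 = 18141.00.
18520 > 18141.00 → outlier.
21636 > 18141.00 → outlier.
22378 > 18141.00 → outlier.
25641 > 18141.00 → outlier.
All remaining values lie within [565.00, 18141.00].

18520, 21636, 22378, 25641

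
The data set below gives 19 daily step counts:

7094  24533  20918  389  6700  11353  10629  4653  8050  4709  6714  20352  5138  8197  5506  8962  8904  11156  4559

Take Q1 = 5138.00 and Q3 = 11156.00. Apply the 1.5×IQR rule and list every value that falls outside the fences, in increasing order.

IQR = Q3 − Q1 = 11156.00 − 5138.00 = 6018.00.
Lower fence = Q1 − 1.5·IQR = 5138.00 − 9027.00 = -3889.00.
Upper fence = Q3 + 1.5·IQR = 11156.00 + 9027.00 = 20183.00.
20352 > 20183.00 → outlier.
20918 > 20183.00 → outlier.
24533 > 20183.00 → outlier.
All remaining values lie within [-3889.00, 20183.00].

20352, 20918, 24533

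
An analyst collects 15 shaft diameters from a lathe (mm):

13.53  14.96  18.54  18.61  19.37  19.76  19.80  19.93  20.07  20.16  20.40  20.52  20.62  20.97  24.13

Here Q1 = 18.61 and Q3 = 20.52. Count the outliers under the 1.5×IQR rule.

IQR = 1.91; fences at 18.61 − 2.865 = 15.745 and 20.52 + 2.865 = 23.385.
Outside the cutoffs: 13.53, 14.96, 24.13.

3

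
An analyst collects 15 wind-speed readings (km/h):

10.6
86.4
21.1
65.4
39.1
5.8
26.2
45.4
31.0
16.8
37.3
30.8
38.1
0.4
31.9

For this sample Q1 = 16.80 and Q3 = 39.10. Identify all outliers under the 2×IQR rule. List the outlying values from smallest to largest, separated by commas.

IQR = Q3 − Q1 = 39.10 − 16.80 = 22.30.
Lower fence = Q1 − 2·IQR = 16.80 − 44.60 = -27.80.
Upper fence = Q3 + 2·IQR = 39.10 + 44.60 = 83.70.
86.4 > 83.70 → outlier.
All remaining values lie within [-27.80, 83.70].

86.4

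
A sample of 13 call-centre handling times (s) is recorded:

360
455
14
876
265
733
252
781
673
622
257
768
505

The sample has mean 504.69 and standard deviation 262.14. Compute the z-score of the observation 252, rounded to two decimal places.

z = (252 − 504.69) / 262.14 = -0.96.

-0.96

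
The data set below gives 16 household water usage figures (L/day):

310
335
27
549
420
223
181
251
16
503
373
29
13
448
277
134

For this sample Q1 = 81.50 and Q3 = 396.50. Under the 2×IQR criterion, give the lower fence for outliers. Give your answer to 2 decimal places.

IQR = Q3 − Q1 = 396.50 − 81.50 = 315.00.
Lower fence = Q1 − 2·IQR = 81.50 − 630.00 = -548.50.
Upper fence = Q3 + 2·IQR = 396.50 + 630.00 = 1026.50.

-548.50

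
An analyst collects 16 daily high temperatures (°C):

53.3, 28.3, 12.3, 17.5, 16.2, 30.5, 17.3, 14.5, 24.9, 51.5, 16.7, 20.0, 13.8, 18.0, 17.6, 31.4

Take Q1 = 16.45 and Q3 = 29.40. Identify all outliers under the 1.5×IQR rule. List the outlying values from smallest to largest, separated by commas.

51.5, 53.3

IQR = Q3 − Q1 = 29.40 − 16.45 = 12.95.
Lower fence = Q1 − 1.5·IQR = 16.45 − 19.425 = -2.975.
Upper fence = Q3 + 1.5·IQR = 29.40 + 19.425 = 48.825.
51.5 > 48.825 → outlier.
53.3 > 48.825 → outlier.
All remaining values lie within [-2.975, 48.825].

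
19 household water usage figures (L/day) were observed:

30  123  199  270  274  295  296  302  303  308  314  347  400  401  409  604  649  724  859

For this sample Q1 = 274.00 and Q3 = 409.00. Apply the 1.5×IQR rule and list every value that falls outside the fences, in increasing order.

30, 649, 724, 859

IQR = Q3 − Q1 = 409.00 − 274.00 = 135.00.
Lower fence = Q1 − 1.5·IQR = 274.00 − 202.50 = 71.50.
Upper fence = Q3 + 1.5·IQR = 409.00 + 202.50 = 611.50.
30 < 71.50 → outlier.
649 > 611.50 → outlier.
724 > 611.50 → outlier.
859 > 611.50 → outlier.
All remaining values lie within [71.50, 611.50].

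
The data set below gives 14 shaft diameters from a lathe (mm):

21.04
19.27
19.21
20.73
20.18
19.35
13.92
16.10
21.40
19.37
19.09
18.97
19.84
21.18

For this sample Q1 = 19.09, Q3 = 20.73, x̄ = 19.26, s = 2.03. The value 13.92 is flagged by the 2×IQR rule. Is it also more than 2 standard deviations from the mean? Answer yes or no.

yes

z = (13.92 − 19.26) / 2.03 = -2.63.
|z| = 2.63 > 2.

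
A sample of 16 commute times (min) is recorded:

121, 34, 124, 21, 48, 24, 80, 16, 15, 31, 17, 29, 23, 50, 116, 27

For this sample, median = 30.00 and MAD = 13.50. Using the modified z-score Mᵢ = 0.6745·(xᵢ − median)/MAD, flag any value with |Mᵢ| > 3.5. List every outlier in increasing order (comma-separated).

|Mᵢ| > 3.5 ⇔ |xᵢ − 30.00| > 3.5·13.50/0.6745 = 70.05.
So outliers lie outside [-40.05, 100.05].
116: M = 4.30 → outlier.
121: M = 4.55 → outlier.
124: M = 4.70 → outlier.

116, 121, 124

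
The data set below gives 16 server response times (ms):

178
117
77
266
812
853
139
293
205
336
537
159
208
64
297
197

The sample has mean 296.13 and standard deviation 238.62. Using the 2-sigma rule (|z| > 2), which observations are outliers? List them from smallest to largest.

Cutoffs at x̄ ± 2s: 296.13 ± 2·238.62 = [-181.11, 773.37].
812: z = 2.16, |z| > 2 → outlier.
853: z = 2.33, |z| > 2 → outlier.
Every other value lies within [-181.11, 773.37].

812, 853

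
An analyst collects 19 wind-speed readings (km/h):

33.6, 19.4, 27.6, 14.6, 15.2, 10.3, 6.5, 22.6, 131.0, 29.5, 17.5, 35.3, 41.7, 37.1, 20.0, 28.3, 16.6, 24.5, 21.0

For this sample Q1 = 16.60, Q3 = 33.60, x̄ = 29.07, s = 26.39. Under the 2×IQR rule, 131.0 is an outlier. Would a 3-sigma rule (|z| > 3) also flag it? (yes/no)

z = (131.0 − 29.07) / 26.39 = 3.86.
|z| = 3.86 > 3.

yes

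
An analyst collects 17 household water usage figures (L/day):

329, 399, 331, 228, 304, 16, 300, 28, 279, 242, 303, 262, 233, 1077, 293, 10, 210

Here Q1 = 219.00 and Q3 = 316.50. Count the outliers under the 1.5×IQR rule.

4

IQR = 97.50; fences at 219.00 − 146.25 = 72.75 and 316.50 + 146.25 = 462.75.
Outside the cutoffs: 10, 16, 28, 1077.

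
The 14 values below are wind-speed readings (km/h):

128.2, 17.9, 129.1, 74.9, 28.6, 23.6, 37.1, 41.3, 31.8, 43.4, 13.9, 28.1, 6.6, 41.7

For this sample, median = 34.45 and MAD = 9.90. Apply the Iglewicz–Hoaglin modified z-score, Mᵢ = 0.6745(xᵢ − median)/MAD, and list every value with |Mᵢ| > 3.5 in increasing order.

128.2, 129.1

|Mᵢ| > 3.5 ⇔ |xᵢ − 34.45| > 3.5·9.90/0.6745 = 51.37.
So outliers lie outside [-16.92, 85.82].
128.2: M = 6.39 → outlier.
129.1: M = 6.45 → outlier.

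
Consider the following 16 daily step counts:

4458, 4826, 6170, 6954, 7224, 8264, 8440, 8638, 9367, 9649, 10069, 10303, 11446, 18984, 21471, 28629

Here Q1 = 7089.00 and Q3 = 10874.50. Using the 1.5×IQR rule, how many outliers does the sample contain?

3

IQR = 3785.50; fences at 7089.00 − 5678.25 = 1410.75 and 10874.50 + 5678.25 = 16552.75.
Outside the cutoffs: 18984, 21471, 28629.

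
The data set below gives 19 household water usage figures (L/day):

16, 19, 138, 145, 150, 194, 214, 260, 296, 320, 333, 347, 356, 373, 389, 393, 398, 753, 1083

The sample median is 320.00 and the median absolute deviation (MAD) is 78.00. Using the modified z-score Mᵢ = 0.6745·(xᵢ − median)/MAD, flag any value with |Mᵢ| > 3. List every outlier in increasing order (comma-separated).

753, 1083

|Mᵢ| > 3 ⇔ |xᵢ − 320.00| > 3·78.00/0.6745 = 346.92.
So outliers lie outside [-26.92, 666.92].
753: M = 3.74 → outlier.
1083: M = 6.60 → outlier.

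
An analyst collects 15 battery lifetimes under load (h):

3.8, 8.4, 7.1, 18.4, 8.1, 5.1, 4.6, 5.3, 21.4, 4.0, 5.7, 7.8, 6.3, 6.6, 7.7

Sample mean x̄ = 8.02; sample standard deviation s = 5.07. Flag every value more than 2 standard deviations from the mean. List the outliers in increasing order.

Cutoffs at x̄ ± 2s: 8.02 ± 2·5.07 = [-2.12, 18.16].
18.4: z = 2.05, |z| > 2 → outlier.
21.4: z = 2.64, |z| > 2 → outlier.
Every other value lies within [-2.12, 18.16].

18.4, 21.4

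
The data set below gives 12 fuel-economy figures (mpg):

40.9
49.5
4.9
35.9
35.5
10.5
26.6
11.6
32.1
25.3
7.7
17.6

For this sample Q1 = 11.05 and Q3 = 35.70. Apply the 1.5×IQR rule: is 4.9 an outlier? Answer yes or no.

no

IQR = Q3 − Q1 = 35.70 − 11.05 = 24.65.
Lower fence = Q1 − 1.5·IQR = 11.05 − 36.975 = -25.925.
Upper fence = Q3 + 1.5·IQR = 35.70 + 36.975 = 72.675.
4.9 lies within [-25.925, 72.675].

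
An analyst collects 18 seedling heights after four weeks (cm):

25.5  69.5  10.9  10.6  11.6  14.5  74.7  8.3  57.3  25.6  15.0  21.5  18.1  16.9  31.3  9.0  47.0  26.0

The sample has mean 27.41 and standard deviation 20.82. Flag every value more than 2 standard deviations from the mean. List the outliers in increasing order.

69.5, 74.7

Cutoffs at x̄ ± 2s: 27.41 ± 2·20.82 = [-14.23, 69.05].
69.5: z = 2.02, |z| > 2 → outlier.
74.7: z = 2.27, |z| > 2 → outlier.
Every other value lies within [-14.23, 69.05].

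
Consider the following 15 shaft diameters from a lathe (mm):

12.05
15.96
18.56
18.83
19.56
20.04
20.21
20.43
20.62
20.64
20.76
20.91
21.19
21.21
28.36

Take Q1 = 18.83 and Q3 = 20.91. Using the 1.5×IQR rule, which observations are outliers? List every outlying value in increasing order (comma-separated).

IQR = Q3 − Q1 = 20.91 − 18.83 = 2.08.
Lower fence = Q1 − 1.5·IQR = 18.83 − 3.12 = 15.71.
Upper fence = Q3 + 1.5·IQR = 20.91 + 3.12 = 24.03.
12.05 < 15.71 → outlier.
28.36 > 24.03 → outlier.
All remaining values lie within [15.71, 24.03].

12.05, 28.36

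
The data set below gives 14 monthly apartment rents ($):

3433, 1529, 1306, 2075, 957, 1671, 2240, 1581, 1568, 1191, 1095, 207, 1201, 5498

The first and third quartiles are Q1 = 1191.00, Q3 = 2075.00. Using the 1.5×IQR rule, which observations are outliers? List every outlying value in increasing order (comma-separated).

IQR = Q3 − Q1 = 2075.00 − 1191.00 = 884.00.
Lower fence = Q1 − 1.5·IQR = 1191.00 − 1326.00 = -135.00.
Upper fence = Q3 + 1.5·IQR = 2075.00 + 1326.00 = 3401.00.
3433 > 3401.00 → outlier.
5498 > 3401.00 → outlier.
All remaining values lie within [-135.00, 3401.00].

3433, 5498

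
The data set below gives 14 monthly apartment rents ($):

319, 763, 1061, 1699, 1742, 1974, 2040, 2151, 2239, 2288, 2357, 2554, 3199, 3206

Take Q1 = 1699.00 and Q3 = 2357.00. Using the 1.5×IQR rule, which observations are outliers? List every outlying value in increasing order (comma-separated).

IQR = Q3 − Q1 = 2357.00 − 1699.00 = 658.00.
Lower fence = Q1 − 1.5·IQR = 1699.00 − 987.00 = 712.00.
Upper fence = Q3 + 1.5·IQR = 2357.00 + 987.00 = 3344.00.
319 < 712.00 → outlier.
All remaining values lie within [712.00, 3344.00].

319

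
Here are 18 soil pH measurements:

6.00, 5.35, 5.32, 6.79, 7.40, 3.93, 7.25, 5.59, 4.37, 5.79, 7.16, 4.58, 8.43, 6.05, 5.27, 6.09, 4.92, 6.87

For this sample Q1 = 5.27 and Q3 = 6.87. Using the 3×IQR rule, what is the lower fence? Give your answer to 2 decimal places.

IQR = Q3 − Q1 = 6.87 − 5.27 = 1.60.
Lower fence = Q1 − 3·IQR = 5.27 − 4.80 = 0.47.
Upper fence = Q3 + 3·IQR = 6.87 + 4.80 = 11.67.

0.47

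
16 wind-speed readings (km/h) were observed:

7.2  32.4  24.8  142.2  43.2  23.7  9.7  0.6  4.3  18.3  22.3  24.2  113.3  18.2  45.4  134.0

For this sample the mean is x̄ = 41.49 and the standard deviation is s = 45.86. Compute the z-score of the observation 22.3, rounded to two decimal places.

-0.42

z = (22.3 − 41.49) / 45.86 = -0.42.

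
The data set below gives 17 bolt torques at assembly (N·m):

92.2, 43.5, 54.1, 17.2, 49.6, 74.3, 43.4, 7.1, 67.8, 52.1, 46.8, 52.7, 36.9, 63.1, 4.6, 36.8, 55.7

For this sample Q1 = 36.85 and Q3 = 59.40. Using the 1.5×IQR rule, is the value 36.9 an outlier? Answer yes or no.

no

IQR = Q3 − Q1 = 59.40 − 36.85 = 22.55.
Lower fence = Q1 − 1.5·IQR = 36.85 − 33.825 = 3.025.
Upper fence = Q3 + 1.5·IQR = 59.40 + 33.825 = 93.225.
36.9 lies within [3.025, 93.225].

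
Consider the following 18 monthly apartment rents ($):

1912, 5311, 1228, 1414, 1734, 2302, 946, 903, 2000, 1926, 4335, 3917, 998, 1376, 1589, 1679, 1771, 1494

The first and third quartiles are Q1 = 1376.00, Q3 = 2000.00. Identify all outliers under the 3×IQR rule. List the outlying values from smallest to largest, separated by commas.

3917, 4335, 5311

IQR = Q3 − Q1 = 2000.00 − 1376.00 = 624.00.
Lower fence = Q1 − 3·IQR = 1376.00 − 1872.00 = -496.00.
Upper fence = Q3 + 3·IQR = 2000.00 + 1872.00 = 3872.00.
3917 > 3872.00 → outlier.
4335 > 3872.00 → outlier.
5311 > 3872.00 → outlier.
All remaining values lie within [-496.00, 3872.00].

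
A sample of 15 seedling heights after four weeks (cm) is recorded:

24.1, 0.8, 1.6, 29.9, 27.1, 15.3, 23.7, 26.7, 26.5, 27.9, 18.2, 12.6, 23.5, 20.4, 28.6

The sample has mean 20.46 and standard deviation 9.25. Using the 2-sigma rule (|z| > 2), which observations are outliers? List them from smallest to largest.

Cutoffs at x̄ ± 2s: 20.46 ± 2·9.25 = [1.96, 38.96].
0.8: z = -2.13, |z| > 2 → outlier.
1.6: z = -2.04, |z| > 2 → outlier.
Every other value lies within [1.96, 38.96].

0.8, 1.6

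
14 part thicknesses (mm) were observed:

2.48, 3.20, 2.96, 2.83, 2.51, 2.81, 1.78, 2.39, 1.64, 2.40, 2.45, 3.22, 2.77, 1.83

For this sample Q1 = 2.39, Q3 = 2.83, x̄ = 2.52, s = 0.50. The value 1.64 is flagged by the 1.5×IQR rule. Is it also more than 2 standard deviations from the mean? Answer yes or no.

z = (1.64 − 2.52) / 0.50 = -1.76.
|z| = 1.76 ≤ 2.

no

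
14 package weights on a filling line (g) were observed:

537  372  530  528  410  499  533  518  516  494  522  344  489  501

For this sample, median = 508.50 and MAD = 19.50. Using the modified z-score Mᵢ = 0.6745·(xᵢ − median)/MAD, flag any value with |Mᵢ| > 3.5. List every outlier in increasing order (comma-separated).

|Mᵢ| > 3.5 ⇔ |xᵢ − 508.50| > 3.5·19.50/0.6745 = 101.19.
So outliers lie outside [407.31, 609.69].
344: M = -5.69 → outlier.
372: M = -4.72 → outlier.

344, 372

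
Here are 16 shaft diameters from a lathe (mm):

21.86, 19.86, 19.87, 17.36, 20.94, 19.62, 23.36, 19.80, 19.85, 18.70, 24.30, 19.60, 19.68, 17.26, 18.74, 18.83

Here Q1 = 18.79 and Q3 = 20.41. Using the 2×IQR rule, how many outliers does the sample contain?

IQR = 1.62; fences at 18.79 − 3.24 = 15.55 and 20.41 + 3.24 = 23.65.
Outside the cutoffs: 24.30.

1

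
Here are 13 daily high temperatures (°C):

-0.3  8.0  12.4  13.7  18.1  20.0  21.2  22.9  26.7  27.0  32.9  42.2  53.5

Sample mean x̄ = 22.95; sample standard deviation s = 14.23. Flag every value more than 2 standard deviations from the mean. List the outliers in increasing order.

53.5

Cutoffs at x̄ ± 2s: 22.95 ± 2·14.23 = [-5.51, 51.41].
53.5: z = 2.15, |z| > 2 → outlier.
Every other value lies within [-5.51, 51.41].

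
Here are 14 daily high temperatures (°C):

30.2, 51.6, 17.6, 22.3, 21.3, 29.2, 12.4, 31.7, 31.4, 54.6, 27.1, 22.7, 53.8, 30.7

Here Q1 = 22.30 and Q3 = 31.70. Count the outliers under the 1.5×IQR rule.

3

IQR = 9.40; fences at 22.30 − 14.10 = 8.20 and 31.70 + 14.10 = 45.80.
Outside the cutoffs: 51.6, 53.8, 54.6.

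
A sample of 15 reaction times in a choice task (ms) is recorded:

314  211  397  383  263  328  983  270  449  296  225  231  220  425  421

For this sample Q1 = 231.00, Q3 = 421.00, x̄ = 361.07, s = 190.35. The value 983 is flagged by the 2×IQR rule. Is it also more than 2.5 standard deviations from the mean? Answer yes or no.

z = (983 − 361.07) / 190.35 = 3.27.
|z| = 3.27 > 2.5.

yes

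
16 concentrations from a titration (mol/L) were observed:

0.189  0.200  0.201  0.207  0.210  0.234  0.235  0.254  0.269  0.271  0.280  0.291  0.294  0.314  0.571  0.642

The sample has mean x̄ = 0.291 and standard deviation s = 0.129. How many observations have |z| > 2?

Cutoffs: x̄ ± 2s = [0.033, 0.549].
Outside the cutoffs: 0.571, 0.642.

2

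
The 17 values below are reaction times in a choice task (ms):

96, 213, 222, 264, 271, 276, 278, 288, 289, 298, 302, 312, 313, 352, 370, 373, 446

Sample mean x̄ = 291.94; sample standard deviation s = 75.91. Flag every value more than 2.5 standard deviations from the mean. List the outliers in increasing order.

96

Cutoffs at x̄ ± 2.5s: 291.94 ± 2.5·75.91 = [102.165, 481.715].
96: z = -2.58, |z| > 2.5 → outlier.
Every other value lies within [102.165, 481.715].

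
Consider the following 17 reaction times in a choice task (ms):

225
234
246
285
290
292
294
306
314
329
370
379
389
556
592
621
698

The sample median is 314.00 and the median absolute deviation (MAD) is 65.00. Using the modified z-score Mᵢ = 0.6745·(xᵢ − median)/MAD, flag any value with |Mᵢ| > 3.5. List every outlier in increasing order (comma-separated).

698

|Mᵢ| > 3.5 ⇔ |xᵢ − 314.00| > 3.5·65.00/0.6745 = 337.29.
So outliers lie outside [-23.29, 651.29].
698: M = 3.98 → outlier.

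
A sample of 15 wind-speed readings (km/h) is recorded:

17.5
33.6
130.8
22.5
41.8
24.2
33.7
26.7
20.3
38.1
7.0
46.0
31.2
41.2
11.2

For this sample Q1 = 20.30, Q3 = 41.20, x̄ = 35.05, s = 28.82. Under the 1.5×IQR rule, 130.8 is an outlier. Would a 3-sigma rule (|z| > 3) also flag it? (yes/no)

z = (130.8 − 35.05) / 28.82 = 3.32.
|z| = 3.32 > 3.

yes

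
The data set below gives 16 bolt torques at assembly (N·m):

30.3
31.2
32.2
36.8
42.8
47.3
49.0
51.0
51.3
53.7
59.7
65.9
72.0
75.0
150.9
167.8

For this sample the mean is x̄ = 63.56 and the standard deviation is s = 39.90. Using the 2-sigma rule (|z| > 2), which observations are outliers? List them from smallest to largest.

150.9, 167.8

Cutoffs at x̄ ± 2s: 63.56 ± 2·39.90 = [-16.24, 143.36].
150.9: z = 2.19, |z| > 2 → outlier.
167.8: z = 2.61, |z| > 2 → outlier.
Every other value lies within [-16.24, 143.36].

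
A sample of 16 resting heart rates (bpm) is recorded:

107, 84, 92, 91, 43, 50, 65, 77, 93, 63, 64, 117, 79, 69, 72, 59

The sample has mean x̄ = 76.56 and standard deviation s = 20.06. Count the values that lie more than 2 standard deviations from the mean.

Cutoffs: x̄ ± 2s = [36.44, 116.68].
Outside the cutoffs: 117.

1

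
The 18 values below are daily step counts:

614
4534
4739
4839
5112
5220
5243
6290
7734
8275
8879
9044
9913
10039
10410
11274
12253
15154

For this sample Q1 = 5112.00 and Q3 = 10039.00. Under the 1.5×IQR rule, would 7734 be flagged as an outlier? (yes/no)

IQR = Q3 − Q1 = 10039.00 − 5112.00 = 4927.00.
Lower fence = Q1 − 1.5·IQR = 5112.00 − 7390.50 = -2278.50.
Upper fence = Q3 + 1.5·IQR = 10039.00 + 7390.50 = 17429.50.
7734 lies within [-2278.50, 17429.50].

no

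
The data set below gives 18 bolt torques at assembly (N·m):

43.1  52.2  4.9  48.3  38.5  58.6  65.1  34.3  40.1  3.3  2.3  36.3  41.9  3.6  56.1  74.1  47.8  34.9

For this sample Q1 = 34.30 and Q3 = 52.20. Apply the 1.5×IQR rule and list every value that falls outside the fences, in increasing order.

IQR = Q3 − Q1 = 52.20 − 34.30 = 17.90.
Lower fence = Q1 − 1.5·IQR = 34.30 − 26.85 = 7.45.
Upper fence = Q3 + 1.5·IQR = 52.20 + 26.85 = 79.05.
2.3 < 7.45 → outlier.
3.3 < 7.45 → outlier.
3.6 < 7.45 → outlier.
4.9 < 7.45 → outlier.
All remaining values lie within [7.45, 79.05].

2.3, 3.3, 3.6, 4.9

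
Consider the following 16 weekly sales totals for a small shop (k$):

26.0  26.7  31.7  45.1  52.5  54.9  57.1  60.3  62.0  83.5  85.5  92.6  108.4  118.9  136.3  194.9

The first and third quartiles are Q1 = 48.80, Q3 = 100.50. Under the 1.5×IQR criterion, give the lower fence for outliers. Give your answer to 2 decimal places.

IQR = Q3 − Q1 = 100.50 − 48.80 = 51.70.
Lower fence = Q1 − 1.5·IQR = 48.80 − 77.55 = -28.75.
Upper fence = Q3 + 1.5·IQR = 100.50 + 77.55 = 178.05.

-28.75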